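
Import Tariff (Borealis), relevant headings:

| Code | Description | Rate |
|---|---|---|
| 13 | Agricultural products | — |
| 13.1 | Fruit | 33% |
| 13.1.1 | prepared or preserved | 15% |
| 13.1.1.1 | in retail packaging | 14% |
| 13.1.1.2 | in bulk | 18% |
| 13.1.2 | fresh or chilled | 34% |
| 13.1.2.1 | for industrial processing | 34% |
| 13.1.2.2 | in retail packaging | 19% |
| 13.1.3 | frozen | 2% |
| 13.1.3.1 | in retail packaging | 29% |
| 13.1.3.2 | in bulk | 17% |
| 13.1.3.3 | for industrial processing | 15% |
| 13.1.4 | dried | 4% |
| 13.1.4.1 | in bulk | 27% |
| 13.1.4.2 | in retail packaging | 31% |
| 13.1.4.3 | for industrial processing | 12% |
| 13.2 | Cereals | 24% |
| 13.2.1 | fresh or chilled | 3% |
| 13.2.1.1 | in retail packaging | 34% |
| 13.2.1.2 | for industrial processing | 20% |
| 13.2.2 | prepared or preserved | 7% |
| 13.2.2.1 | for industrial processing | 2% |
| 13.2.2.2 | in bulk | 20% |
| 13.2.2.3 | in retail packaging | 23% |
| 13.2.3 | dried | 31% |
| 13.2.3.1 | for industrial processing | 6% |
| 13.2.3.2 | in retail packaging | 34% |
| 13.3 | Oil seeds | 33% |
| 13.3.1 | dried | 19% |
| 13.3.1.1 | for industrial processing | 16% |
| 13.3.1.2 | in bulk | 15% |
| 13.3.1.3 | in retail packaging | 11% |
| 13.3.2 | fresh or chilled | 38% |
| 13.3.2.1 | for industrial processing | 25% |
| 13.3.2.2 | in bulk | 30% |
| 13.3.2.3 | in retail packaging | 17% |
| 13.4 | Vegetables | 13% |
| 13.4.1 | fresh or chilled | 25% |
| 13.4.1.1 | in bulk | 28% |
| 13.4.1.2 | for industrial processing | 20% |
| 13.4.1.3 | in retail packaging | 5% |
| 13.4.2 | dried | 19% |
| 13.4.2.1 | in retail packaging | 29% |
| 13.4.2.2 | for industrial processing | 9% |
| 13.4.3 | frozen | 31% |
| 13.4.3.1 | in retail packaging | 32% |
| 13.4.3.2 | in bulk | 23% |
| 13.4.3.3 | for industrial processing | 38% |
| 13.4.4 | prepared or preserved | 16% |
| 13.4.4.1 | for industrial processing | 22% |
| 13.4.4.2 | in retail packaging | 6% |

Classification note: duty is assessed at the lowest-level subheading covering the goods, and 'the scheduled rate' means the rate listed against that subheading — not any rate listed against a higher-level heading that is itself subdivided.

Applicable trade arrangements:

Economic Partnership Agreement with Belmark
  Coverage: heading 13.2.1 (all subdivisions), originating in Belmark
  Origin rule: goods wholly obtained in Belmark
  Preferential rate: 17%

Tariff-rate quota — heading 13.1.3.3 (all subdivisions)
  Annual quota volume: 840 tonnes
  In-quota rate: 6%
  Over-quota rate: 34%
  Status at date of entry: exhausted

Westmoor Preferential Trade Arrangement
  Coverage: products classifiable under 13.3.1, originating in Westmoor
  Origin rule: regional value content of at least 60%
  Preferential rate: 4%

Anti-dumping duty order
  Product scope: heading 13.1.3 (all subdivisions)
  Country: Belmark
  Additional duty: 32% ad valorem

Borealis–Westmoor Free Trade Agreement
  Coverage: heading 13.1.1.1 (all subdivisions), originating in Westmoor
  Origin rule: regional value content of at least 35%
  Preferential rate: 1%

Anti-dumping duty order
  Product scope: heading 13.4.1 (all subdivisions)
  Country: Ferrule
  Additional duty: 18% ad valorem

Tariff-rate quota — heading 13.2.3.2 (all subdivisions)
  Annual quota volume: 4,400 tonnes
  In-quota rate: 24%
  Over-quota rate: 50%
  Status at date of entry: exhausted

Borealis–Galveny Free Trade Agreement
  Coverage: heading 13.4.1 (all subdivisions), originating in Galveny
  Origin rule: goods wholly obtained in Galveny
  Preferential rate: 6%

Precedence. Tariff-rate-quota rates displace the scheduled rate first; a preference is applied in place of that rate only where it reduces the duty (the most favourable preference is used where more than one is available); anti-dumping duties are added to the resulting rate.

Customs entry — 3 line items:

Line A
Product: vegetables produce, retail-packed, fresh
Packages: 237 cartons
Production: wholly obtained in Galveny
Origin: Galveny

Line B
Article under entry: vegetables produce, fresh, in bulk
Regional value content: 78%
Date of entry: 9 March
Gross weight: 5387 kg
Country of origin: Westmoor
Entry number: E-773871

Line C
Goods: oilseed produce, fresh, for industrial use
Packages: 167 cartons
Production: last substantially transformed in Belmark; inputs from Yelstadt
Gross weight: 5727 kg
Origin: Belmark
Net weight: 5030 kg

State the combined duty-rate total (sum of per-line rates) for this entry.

58%

Line A: vegetables → 13.4; fresh → 13.4.1; retail-packed → 13.4.1.3. Scheduled 5%. Galveny agreement on 13.4.1: wholly obtained → 6% available; preference 6% not lower than 5% → no reduction. → 5%.
Line B: vegetables → 13.4; fresh → 13.4.1; in bulk → 13.4.1.1. Scheduled 28%. Westmoor agreement on 13.3.1: 13.4.1.1 not covered; Westmoor agreement on 13.1.1.1: 13.4.1.1 not covered. → 28%.
Line C: oilseed → 13.3; fresh → 13.3.2; for industrial use → 13.3.2.1. Scheduled 25%. Belmark agreement on 13.2.1: 13.3.2.1 not covered. → 25%.
Sum: 5% + 28% + 25% = 58%.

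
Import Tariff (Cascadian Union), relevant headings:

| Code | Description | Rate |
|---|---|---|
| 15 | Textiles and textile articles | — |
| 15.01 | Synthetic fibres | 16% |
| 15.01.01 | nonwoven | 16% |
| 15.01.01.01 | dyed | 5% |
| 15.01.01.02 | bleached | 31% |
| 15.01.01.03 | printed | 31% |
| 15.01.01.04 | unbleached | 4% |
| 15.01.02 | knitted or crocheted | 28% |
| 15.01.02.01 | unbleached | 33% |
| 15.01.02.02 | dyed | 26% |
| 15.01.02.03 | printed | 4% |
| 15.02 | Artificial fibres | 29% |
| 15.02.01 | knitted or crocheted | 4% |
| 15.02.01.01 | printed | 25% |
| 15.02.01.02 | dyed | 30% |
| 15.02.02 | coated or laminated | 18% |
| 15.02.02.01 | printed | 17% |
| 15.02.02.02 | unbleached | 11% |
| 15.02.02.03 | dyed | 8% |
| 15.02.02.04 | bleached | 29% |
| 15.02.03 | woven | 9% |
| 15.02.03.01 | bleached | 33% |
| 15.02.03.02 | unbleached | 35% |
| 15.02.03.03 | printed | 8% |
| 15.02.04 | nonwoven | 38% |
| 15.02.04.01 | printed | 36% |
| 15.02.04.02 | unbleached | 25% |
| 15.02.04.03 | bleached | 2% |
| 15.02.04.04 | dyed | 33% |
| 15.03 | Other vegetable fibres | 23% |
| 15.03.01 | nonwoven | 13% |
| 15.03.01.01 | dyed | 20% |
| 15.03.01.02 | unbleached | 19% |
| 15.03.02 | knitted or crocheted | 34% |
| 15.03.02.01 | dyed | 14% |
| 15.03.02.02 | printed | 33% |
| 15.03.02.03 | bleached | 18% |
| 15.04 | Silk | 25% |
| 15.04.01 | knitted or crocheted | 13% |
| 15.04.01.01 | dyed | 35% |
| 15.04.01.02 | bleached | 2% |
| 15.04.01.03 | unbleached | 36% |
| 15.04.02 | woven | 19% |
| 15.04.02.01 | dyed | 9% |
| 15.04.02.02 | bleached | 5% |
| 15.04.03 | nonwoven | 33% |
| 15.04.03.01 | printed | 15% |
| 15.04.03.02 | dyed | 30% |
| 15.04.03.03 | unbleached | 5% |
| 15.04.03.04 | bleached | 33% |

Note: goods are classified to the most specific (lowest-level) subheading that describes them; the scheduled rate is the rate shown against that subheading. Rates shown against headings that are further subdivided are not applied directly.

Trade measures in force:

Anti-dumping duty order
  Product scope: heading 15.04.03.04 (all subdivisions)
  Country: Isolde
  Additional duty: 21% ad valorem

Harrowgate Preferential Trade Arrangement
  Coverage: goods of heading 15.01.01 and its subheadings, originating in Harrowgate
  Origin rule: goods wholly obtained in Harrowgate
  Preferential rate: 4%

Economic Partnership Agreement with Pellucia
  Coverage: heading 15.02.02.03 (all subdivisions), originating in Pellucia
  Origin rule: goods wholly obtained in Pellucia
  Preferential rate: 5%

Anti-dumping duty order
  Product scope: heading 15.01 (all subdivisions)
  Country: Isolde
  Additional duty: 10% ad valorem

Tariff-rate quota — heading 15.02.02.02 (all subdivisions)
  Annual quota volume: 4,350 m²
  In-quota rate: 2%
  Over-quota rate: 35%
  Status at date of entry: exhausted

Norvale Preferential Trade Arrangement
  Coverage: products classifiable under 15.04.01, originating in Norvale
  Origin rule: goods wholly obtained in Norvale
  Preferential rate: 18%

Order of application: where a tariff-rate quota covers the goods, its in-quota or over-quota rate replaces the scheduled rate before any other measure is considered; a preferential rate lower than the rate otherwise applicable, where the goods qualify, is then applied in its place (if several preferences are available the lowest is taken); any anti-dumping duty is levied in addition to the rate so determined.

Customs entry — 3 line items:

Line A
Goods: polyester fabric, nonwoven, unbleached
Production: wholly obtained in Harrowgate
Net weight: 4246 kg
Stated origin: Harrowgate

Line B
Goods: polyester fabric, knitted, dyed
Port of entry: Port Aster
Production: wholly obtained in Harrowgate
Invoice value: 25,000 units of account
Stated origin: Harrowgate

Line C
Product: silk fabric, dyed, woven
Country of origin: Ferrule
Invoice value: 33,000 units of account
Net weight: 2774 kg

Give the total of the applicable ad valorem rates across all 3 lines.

39%

Line A: polyester → 15.01; nonwoven → 15.01.01; unbleached → 15.01.01.04. Scheduled 4%. Harrowgate agreement on 15.01.01: wholly obtained → 4% available; preference 4% not lower than 4% → no reduction. → 4%.
Line B: polyester → 15.01; knitted → 15.01.02; dyed → 15.01.02.02. Scheduled 26%. Harrowgate agreement on 15.01.01: 15.01.02.02 not covered. → 26%.
Line C: silk → 15.04; woven → 15.04.02; dyed → 15.04.02.01. Scheduled 9%. No special measure applies. → 9%.
Sum: 4% + 26% + 9% = 39%.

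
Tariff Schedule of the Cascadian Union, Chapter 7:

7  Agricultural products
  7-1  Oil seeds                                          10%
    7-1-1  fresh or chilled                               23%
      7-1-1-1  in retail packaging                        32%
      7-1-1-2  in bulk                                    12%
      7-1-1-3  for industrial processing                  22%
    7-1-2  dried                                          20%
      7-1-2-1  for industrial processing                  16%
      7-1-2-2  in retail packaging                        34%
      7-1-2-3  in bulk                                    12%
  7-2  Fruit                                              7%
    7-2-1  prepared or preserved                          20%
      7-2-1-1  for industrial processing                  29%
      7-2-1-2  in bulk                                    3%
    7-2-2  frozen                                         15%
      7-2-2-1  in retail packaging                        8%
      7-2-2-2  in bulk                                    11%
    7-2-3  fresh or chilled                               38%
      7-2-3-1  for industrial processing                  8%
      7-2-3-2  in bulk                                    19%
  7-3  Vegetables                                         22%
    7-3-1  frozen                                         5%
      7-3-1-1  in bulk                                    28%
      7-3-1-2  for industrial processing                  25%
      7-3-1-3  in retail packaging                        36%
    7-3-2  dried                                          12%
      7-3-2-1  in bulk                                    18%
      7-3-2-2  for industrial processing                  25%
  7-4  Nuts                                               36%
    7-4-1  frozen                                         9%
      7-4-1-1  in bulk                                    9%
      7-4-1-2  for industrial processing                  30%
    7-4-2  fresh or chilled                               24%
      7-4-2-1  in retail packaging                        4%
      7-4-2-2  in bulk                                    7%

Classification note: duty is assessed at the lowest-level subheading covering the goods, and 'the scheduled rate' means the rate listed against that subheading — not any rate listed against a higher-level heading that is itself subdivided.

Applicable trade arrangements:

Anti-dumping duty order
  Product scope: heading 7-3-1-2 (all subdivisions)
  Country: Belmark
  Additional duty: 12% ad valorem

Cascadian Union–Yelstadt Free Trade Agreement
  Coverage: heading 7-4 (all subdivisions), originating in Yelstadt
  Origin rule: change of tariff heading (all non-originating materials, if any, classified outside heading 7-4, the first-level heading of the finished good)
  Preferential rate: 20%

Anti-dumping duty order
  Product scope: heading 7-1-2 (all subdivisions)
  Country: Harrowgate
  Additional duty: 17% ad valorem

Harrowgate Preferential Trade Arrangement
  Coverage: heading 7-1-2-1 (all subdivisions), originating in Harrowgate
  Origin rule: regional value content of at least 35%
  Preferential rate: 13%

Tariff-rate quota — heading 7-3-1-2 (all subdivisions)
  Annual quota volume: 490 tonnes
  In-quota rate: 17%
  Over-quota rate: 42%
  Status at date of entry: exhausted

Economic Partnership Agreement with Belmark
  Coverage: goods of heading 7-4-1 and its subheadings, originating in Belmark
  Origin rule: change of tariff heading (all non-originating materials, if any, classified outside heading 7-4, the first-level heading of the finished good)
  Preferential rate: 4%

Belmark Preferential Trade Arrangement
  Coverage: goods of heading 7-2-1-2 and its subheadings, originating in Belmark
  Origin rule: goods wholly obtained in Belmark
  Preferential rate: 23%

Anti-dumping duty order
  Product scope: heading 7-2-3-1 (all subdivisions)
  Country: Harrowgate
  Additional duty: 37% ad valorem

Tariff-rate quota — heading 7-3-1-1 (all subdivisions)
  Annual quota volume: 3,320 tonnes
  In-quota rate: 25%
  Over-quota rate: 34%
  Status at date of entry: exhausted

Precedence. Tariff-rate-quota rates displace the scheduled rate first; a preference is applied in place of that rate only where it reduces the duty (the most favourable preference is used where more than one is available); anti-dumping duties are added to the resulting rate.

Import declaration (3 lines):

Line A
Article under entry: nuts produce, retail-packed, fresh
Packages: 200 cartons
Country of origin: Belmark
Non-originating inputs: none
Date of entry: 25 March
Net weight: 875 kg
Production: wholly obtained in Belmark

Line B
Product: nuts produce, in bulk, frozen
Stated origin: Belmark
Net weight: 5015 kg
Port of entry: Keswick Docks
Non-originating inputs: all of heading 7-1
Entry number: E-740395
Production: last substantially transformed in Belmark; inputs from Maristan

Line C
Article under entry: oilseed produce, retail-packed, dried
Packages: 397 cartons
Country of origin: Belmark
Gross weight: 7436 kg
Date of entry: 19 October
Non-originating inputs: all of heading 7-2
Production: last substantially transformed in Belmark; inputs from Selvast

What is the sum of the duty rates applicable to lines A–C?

Line A: nuts → 7-4; fresh → 7-4-2; retail-packed → 7-4-2-1. Scheduled 4%. Belmark agreement on 7-4-1: 7-4-2-1 not covered; Belmark agreement on 7-2-1-2: 7-4-2-1 not covered. → 4%.
Line B: nuts → 7-4; frozen → 7-4-1; in bulk → 7-4-1-1. Scheduled 9%. Belmark agreement on 7-4-1: CTH met → 4% available; Belmark agreement on 7-2-1-2: 7-4-1-1 not covered; preferential 4%. → 4%.
Line C: oilseed → 7-1; dried → 7-1-2; retail-packed → 7-1-2-2. Scheduled 34%. Belmark agreement on 7-4-1: 7-1-2-2 not covered; Belmark agreement on 7-2-1-2: 7-1-2-2 not covered. → 34%.
Sum: 4% + 4% + 34% = 42%.

42%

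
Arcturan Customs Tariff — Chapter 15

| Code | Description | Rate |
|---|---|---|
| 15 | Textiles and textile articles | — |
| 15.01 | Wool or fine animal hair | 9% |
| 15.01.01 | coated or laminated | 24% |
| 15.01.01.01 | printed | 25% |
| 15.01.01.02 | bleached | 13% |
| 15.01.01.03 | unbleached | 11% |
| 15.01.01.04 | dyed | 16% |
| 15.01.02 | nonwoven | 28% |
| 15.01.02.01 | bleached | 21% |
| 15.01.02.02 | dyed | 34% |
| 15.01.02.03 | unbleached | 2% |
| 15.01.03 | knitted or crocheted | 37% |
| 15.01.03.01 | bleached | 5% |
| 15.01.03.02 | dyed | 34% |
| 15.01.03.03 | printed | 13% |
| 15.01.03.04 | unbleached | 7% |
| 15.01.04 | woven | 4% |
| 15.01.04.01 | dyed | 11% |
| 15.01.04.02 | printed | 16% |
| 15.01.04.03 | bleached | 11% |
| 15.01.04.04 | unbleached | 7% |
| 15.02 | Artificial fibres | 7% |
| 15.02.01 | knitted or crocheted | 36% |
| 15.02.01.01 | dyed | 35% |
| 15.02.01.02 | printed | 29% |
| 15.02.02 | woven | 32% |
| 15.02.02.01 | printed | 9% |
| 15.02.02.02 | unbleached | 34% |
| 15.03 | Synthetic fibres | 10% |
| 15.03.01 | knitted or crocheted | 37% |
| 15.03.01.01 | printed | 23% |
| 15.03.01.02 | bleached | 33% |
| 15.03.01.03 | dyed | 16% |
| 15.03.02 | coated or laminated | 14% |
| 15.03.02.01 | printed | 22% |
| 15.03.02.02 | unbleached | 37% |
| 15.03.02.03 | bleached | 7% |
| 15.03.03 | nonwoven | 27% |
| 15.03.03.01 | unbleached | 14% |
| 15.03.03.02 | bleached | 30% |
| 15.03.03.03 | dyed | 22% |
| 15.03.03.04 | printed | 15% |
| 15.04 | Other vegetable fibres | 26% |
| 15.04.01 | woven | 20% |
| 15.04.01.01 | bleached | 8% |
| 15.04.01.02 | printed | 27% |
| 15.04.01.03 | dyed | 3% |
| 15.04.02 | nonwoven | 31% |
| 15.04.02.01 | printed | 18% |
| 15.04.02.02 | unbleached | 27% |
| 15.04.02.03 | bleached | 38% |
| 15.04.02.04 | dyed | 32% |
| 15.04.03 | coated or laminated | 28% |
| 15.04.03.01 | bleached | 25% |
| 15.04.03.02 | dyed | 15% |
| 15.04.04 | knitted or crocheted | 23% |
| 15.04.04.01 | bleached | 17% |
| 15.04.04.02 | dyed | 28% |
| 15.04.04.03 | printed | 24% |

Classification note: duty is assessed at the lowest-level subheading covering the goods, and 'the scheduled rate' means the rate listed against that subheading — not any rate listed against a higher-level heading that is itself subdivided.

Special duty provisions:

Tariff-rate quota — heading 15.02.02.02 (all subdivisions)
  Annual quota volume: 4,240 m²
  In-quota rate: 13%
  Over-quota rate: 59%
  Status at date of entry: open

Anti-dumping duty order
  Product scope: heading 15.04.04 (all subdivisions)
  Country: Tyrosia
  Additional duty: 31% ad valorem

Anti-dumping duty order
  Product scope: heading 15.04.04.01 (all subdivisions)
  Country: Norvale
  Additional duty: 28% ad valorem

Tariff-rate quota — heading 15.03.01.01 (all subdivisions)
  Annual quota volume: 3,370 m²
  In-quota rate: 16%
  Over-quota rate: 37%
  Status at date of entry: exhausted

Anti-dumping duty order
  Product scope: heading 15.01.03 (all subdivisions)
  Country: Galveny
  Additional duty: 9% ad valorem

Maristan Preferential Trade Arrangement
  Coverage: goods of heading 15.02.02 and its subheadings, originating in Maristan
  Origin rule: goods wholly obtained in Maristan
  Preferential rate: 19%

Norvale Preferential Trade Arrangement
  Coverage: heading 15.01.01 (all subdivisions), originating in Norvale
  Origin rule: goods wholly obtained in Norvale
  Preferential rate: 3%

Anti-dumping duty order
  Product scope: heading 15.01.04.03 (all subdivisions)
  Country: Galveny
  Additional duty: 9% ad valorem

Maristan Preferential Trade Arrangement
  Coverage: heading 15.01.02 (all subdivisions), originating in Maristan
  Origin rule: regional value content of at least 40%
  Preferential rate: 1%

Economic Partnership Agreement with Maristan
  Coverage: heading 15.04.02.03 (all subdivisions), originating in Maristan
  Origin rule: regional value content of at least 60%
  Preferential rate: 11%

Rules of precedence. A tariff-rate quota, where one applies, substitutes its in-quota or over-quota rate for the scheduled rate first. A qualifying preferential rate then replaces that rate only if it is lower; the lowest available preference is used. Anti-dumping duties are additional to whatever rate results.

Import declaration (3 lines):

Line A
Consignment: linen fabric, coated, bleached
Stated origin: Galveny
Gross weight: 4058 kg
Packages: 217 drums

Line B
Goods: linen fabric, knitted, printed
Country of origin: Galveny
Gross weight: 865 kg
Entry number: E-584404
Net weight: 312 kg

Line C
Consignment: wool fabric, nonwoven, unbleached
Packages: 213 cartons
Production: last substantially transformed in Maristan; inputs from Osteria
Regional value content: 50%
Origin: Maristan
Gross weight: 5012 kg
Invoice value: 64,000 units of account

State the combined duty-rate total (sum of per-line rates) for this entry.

50%

Line A: linen → 15.04; coated → 15.04.03; bleached → 15.04.03.01. Scheduled 25%. No special measure applies. → 25%.
Line B: linen → 15.04; knitted → 15.04.04; printed → 15.04.04.03. Scheduled 24%. No special measure applies. → 24%.
Line C: wool → 15.01; nonwoven → 15.01.02; unbleached → 15.01.02.03. Scheduled 2%. Maristan agreement on 15.02.02: 15.01.02.03 not covered; Maristan agreement on 15.01.02: RVC ≥ 40% → 1% available; Maristan agreement on 15.04.02.03: 15.01.02.03 not covered; preferential 1%. → 1%.
Sum: 25% + 24% + 1% = 50%.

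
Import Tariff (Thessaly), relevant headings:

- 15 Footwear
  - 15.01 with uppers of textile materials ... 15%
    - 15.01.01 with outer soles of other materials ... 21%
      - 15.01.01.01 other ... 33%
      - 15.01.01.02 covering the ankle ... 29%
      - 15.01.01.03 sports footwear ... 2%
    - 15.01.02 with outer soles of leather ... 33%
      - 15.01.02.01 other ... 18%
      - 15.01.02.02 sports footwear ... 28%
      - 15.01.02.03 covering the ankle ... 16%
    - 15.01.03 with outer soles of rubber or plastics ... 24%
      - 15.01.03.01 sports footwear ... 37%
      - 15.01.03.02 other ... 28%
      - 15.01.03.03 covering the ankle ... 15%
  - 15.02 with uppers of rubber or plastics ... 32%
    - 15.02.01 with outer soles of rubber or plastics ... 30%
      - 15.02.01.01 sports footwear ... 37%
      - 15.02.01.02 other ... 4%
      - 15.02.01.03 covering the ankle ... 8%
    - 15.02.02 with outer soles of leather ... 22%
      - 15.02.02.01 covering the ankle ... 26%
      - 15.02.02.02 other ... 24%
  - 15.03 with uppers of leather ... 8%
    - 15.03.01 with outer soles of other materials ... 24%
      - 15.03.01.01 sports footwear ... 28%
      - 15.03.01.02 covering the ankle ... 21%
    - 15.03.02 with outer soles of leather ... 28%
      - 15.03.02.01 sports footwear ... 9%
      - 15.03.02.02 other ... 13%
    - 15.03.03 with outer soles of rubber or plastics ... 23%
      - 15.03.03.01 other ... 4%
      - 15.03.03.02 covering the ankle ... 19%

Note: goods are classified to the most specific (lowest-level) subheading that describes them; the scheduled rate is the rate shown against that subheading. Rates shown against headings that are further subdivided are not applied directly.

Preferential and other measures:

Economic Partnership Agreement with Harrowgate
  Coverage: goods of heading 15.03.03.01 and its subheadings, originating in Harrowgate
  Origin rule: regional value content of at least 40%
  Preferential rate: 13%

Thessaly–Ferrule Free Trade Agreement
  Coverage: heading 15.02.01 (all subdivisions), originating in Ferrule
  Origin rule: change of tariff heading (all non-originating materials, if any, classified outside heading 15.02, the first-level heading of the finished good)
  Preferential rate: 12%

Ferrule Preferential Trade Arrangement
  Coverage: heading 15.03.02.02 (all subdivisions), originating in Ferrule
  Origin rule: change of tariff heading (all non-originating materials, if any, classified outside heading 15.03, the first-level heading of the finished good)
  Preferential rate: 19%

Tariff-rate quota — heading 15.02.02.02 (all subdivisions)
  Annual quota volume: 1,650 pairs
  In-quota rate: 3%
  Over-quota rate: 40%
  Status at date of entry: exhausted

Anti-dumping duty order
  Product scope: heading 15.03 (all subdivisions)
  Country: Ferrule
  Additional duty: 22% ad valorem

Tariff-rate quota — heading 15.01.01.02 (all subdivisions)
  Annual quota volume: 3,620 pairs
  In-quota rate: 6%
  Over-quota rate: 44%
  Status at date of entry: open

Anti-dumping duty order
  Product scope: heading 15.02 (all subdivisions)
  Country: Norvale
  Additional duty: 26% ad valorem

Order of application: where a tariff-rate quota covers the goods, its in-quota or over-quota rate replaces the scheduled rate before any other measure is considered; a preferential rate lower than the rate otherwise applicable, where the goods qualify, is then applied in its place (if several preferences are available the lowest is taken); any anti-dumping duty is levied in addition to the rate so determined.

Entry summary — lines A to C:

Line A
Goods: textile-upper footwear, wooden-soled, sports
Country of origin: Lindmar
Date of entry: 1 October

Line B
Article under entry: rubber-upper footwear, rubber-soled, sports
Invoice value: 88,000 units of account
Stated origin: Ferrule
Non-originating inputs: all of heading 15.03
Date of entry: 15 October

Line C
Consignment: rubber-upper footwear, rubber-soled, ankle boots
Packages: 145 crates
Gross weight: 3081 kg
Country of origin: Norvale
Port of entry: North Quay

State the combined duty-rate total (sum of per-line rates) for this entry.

48%

Line A: textile-upper → 15.01; wooden-soled → 15.01.01; sports → 15.01.01.03. Scheduled 2%. No special measure applies. → 2%.
Line B: rubber-upper → 15.02; rubber-soled → 15.02.01; sports → 15.02.01.01. Scheduled 37%. Ferrule agreement on 15.02.01: CTH met → 12% available; Ferrule agreement on 15.03.02.02: 15.02.01.01 not covered; preferential 12%. → 12%.
Line C: rubber-upper → 15.02; rubber-soled → 15.02.01; ankle boots → 15.02.01.03. Scheduled 8%. anti-dumping (Norvale, 15.02): +26%; total 8% + 26% = 34%. → 34%.
Sum: 2% + 12% + 34% = 48%.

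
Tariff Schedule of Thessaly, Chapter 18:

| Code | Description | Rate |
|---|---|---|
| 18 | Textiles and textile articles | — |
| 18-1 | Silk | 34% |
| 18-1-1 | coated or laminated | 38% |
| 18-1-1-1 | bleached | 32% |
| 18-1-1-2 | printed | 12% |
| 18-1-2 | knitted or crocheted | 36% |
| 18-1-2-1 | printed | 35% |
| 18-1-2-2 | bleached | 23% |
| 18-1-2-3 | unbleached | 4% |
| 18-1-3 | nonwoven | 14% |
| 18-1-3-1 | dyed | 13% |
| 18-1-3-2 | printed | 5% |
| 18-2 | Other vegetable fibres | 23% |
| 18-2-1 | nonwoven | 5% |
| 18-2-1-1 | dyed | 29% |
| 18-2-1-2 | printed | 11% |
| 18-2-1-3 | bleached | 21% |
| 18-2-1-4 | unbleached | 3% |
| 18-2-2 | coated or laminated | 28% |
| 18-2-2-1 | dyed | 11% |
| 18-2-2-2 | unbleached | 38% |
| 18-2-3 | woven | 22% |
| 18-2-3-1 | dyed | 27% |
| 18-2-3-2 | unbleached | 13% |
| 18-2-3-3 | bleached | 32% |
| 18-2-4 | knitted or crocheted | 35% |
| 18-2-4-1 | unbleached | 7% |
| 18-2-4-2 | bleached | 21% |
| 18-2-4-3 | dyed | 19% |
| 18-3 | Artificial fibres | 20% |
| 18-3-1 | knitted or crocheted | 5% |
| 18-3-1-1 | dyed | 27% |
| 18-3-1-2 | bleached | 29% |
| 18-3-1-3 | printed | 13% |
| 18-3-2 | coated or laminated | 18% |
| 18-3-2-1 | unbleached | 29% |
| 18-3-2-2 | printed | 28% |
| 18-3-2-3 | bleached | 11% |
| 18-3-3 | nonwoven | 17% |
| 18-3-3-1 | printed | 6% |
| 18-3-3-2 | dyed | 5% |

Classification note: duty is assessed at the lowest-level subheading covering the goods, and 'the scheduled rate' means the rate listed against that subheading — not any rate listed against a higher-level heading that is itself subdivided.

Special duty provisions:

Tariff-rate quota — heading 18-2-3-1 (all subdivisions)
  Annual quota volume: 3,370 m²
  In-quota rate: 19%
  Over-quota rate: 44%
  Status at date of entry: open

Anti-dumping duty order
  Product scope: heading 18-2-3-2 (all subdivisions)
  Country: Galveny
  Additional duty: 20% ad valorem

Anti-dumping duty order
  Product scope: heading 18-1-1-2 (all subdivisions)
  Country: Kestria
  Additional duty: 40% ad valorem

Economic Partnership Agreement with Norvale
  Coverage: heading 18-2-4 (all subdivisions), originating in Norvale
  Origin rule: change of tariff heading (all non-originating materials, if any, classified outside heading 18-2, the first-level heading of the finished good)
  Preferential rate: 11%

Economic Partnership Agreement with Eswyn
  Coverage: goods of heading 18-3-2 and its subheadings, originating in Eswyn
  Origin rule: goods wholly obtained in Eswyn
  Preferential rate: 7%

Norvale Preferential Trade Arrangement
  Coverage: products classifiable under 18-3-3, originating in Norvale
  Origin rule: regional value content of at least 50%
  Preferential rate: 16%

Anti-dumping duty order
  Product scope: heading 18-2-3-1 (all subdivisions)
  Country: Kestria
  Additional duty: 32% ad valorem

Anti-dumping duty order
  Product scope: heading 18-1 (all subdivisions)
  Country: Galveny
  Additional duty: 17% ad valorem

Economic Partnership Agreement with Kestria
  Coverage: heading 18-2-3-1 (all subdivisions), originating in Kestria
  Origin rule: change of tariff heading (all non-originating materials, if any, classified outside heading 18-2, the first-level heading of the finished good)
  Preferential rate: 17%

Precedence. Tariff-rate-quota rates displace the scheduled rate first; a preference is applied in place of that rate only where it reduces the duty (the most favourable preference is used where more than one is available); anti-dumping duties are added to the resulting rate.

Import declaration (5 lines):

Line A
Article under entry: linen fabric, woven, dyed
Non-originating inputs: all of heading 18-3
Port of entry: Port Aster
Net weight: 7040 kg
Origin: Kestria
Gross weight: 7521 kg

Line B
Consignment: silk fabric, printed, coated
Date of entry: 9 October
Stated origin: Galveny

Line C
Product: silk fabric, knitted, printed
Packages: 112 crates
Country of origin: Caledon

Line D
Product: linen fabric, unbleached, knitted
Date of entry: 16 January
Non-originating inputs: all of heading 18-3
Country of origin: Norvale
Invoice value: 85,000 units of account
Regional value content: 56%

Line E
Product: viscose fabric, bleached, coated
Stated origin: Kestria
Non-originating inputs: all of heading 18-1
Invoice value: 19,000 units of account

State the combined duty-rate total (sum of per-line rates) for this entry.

131%

Line A: linen → 18-2; woven → 18-2-3; dyed → 18-2-3-1. Scheduled 27%. quota on 18-2-3-1 open → in-quota 19%; Kestria agreement on 18-2-3-1: CTH met → 17% available; preferential 17%; anti-dumping (Kestria, 18-2-3-1): +32%; total 17% + 32% = 49%. → 49%.
Line B: silk → 18-1; coated → 18-1-1; printed → 18-1-1-2. Scheduled 12%. anti-dumping (Galveny, 18-1): +17%; total 12% + 17% = 29%. → 29%.
Line C: silk → 18-1; knitted → 18-1-2; printed → 18-1-2-1. Scheduled 35%. No special measure applies. → 35%.
Line D: linen → 18-2; knitted → 18-2-4; unbleached → 18-2-4-1. Scheduled 7%. Norvale agreement on 18-2-4: CTH met → 11% available; Norvale agreement on 18-3-3: 18-2-4-1 not covered; preference 11% not lower than 7% → no reduction. → 7%.
Line E: viscose → 18-3; coated → 18-3-2; bleached → 18-3-2-3. Scheduled 11%. Kestria agreement on 18-2-3-1: 18-3-2-3 not covered. → 11%.
Sum: 49% + 29% + 35% + 7% + 11% = 131%.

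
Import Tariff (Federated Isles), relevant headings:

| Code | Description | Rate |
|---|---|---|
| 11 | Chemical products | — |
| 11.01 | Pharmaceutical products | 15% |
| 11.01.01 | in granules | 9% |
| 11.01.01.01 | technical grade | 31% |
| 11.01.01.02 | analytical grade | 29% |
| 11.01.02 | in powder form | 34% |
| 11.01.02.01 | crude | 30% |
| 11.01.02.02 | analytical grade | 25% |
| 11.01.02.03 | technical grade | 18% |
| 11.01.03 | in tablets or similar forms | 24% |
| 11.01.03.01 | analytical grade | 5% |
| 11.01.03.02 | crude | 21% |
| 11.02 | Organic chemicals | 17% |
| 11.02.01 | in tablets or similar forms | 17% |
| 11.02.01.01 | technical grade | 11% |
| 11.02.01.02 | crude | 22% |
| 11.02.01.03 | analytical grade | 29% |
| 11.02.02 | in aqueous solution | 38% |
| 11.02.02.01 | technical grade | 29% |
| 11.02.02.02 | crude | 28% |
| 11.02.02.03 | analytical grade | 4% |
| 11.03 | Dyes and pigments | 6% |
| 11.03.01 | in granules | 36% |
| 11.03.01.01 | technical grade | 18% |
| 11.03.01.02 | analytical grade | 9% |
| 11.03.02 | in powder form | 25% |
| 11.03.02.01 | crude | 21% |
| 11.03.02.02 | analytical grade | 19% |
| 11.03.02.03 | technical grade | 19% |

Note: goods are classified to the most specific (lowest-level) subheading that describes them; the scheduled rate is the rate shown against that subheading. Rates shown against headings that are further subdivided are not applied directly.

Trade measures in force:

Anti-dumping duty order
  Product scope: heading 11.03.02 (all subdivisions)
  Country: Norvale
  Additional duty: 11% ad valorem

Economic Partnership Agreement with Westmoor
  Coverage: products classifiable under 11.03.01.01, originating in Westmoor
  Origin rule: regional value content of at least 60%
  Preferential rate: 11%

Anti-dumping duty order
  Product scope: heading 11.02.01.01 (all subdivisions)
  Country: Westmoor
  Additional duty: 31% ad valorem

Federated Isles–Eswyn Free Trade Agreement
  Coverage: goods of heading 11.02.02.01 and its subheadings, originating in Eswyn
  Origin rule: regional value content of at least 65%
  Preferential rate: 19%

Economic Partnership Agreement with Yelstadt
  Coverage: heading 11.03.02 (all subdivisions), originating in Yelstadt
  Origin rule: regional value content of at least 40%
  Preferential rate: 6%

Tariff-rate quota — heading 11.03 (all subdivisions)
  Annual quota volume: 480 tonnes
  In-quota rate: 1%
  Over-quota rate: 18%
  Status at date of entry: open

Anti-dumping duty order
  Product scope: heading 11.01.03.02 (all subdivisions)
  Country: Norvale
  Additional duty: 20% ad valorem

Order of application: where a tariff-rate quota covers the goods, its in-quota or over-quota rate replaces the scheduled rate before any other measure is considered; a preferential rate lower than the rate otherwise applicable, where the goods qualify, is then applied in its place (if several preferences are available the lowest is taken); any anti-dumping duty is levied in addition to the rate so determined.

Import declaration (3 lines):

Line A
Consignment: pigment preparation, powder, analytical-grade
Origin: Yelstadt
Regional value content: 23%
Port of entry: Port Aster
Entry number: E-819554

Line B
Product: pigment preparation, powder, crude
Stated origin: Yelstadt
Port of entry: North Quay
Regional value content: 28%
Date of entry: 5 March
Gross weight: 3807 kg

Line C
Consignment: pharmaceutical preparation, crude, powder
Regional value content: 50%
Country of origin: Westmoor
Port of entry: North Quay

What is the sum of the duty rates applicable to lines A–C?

Line A: pigment → 11.03; powder → 11.03.02; analytical-grade → 11.03.02.02. Scheduled 19%. quota on 11.03 open → in-quota 1%; Yelstadt agreement on 11.03.02: RVC < 40%. → 1%.
Line B: pigment → 11.03; powder → 11.03.02; crude → 11.03.02.01. Scheduled 21%. quota on 11.03 open → in-quota 1%; Yelstadt agreement on 11.03.02: RVC < 40%. → 1%.
Line C: pharmaceutical → 11.01; powder → 11.01.02; crude → 11.01.02.01. Scheduled 30%. Westmoor agreement on 11.03.01.01: 11.01.02.01 not covered. → 30%.
Sum: 1% + 1% + 30% = 32%.

32%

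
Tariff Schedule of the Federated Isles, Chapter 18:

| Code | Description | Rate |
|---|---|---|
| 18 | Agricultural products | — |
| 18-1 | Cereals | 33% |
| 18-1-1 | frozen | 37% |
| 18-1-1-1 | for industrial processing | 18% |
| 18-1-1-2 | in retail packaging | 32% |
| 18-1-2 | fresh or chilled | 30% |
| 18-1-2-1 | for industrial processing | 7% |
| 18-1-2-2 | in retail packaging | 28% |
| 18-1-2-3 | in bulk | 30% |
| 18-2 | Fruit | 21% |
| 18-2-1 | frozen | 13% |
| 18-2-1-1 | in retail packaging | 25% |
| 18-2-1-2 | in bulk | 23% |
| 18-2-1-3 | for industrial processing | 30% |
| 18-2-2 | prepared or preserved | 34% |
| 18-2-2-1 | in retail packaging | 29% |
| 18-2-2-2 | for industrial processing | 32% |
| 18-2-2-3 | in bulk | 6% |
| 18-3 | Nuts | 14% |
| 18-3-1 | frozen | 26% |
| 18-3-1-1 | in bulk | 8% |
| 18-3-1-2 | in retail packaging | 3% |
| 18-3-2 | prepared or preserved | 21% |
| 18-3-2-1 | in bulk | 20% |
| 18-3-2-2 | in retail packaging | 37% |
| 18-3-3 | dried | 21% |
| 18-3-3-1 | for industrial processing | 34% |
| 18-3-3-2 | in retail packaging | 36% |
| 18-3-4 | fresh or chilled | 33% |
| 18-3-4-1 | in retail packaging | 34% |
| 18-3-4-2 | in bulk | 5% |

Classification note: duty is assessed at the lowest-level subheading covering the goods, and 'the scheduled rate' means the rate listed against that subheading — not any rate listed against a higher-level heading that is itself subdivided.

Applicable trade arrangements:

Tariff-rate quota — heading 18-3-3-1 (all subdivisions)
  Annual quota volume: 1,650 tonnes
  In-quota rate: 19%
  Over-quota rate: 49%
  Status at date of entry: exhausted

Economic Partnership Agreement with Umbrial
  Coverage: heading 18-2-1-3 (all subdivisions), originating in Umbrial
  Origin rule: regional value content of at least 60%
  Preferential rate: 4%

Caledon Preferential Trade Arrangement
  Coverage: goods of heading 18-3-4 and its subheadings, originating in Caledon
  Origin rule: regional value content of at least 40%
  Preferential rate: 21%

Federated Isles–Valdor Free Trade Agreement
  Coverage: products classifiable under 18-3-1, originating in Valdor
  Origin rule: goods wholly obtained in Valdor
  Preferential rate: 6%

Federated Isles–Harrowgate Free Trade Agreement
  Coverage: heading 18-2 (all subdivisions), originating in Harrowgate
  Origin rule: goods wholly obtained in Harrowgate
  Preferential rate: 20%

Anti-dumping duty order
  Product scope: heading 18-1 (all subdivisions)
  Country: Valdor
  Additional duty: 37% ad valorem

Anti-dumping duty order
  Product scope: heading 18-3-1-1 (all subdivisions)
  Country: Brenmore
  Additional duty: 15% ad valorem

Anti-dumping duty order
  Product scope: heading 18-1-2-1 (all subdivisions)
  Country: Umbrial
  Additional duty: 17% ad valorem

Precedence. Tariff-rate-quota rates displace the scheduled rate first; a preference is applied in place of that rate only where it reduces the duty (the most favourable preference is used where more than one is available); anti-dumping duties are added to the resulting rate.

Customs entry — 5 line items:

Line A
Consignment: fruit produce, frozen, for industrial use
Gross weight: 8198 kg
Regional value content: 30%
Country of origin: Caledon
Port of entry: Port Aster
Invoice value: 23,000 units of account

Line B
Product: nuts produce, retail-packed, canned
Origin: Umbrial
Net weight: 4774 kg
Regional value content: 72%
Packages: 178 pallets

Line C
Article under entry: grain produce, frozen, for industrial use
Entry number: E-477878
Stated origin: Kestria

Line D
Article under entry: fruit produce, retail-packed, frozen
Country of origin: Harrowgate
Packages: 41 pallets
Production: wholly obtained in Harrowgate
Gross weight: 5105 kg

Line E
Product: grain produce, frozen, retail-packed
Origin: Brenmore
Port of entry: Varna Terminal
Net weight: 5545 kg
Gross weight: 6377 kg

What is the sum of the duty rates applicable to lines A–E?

137%

Line A: fruit → 18-2; frozen → 18-2-1; for industrial use → 18-2-1-3. Scheduled 30%. Caledon agreement on 18-3-4: 18-2-1-3 not covered. → 30%.
Line B: nuts → 18-3; canned → 18-3-2; retail-packed → 18-3-2-2. Scheduled 37%. Umbrial agreement on 18-2-1-3: 18-3-2-2 not covered. → 37%.
Line C: grain → 18-1; frozen → 18-1-1; for industrial use → 18-1-1-1. Scheduled 18%. No special measure applies. → 18%.
Line D: fruit → 18-2; frozen → 18-2-1; retail-packed → 18-2-1-1. Scheduled 25%. Harrowgate agreement on 18-2: wholly obtained → 20% available; preferential 20%. → 20%.
Line E: grain → 18-1; frozen → 18-1-1; retail-packed → 18-1-1-2. Scheduled 32%. No special measure applies. → 32%.
Sum: 30% + 37% + 18% + 20% + 32% = 137%.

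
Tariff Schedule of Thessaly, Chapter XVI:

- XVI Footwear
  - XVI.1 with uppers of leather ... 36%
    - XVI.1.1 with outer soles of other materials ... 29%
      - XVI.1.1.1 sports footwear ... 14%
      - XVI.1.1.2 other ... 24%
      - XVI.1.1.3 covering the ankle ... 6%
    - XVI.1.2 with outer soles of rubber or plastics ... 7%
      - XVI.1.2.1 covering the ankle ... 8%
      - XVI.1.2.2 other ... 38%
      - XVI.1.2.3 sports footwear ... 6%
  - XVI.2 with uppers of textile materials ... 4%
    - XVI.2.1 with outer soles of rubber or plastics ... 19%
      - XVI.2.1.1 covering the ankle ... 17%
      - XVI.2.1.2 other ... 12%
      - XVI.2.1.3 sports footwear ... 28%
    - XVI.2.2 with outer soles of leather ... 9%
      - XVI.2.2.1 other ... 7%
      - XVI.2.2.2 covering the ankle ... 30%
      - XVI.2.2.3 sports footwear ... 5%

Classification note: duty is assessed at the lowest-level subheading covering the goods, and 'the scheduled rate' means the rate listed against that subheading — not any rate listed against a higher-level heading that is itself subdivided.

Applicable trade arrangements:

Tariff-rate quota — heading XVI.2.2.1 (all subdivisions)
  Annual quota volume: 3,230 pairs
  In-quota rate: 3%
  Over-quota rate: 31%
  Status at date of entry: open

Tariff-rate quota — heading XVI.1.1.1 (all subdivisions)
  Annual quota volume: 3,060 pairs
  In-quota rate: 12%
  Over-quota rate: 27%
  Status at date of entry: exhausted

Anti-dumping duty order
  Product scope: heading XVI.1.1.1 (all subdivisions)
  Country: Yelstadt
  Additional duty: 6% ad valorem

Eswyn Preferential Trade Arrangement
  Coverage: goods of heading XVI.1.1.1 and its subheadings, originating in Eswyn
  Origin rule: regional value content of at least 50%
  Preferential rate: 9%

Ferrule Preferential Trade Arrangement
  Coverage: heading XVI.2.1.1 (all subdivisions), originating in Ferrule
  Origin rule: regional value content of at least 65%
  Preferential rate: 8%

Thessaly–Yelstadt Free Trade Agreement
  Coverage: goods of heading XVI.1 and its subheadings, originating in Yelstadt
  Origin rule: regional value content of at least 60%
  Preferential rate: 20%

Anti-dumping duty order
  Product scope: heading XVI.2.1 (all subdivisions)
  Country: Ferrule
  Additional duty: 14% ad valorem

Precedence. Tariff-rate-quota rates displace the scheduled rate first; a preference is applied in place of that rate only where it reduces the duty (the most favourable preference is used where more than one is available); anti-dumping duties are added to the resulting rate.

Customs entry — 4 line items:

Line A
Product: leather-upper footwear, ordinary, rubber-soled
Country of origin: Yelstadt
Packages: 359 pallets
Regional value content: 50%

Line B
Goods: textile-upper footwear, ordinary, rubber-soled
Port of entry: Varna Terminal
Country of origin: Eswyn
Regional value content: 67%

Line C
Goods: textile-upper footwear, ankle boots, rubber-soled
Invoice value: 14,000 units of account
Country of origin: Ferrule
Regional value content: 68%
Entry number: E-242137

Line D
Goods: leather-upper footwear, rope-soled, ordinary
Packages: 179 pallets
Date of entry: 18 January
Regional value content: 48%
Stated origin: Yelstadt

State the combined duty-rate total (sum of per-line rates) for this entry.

96%

Line A: leather-upper → XVI.1; rubber-soled → XVI.1.2; ordinary → XVI.1.2.2. Scheduled 38%. Yelstadt agreement on XVI.1: RVC < 60%. → 38%.
Line B: textile-upper → XVI.2; rubber-soled → XVI.2.1; ordinary → XVI.2.1.2. Scheduled 12%. Eswyn agreement on XVI.1.1.1: XVI.2.1.2 not covered. → 12%.
Line C: textile-upper → XVI.2; rubber-soled → XVI.2.1; ankle boots → XVI.2.1.1. Scheduled 17%. Ferrule agreement on XVI.2.1.1: RVC ≥ 65% → 8% available; preferential 8%; anti-dumping (Ferrule, XVI.2.1): +14%; total 8% + 14% = 22%. → 22%.
Line D: leather-upper → XVI.1; rope-soled → XVI.1.1; ordinary → XVI.1.1.2. Scheduled 24%. Yelstadt agreement on XVI.1: RVC < 60%. → 24%.
Sum: 38% + 12% + 22% + 24% = 96%.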